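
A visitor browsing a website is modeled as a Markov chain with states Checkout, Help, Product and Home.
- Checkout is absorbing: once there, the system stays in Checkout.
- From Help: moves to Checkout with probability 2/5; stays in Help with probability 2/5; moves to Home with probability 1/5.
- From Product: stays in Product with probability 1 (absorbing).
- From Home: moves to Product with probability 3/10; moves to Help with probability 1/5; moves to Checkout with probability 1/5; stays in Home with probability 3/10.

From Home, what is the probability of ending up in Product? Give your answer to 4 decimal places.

Let h(s) be the probability of absorption at Product starting from transient state s. Then h(Product) = 1 and h(Checkout) = 0. By first-step analysis:
h(Help) = 0.4·0 + 0.4·h(Help) + 0.2·h(Home)
h(Home) = 0.2·0 + 0.2·h(Help) + 0.3·1 + 0.3·h(Home)
Solving: h(Help) = 0.1579, h(Home) = 0.4737.
Starting from Home, the probability is 0.4737.

0.4737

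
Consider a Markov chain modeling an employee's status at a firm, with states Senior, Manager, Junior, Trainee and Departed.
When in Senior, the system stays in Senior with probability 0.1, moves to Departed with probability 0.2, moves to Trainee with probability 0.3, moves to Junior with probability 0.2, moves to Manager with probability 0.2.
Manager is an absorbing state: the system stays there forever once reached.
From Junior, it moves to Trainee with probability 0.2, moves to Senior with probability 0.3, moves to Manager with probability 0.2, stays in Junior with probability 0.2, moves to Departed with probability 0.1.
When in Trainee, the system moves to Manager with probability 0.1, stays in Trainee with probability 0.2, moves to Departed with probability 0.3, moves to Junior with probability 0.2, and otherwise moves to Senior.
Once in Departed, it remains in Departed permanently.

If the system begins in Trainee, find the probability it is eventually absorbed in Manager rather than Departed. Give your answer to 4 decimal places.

0.3684

Let h(s) be the probability of absorption at Manager starting from transient state s. Then h(Manager) = 1 and h(Departed) = 0. By first-step analysis:
h(Senior) = 0.1·h(Senior) + 0.2·1 + 0.2·h(Junior) + 0.3·h(Trainee) + 0.2·0
h(Junior) = 0.3·h(Senior) + 0.2·1 + 0.2·h(Junior) + 0.2·h(Trainee) + 0.1·0
h(Trainee) = 0.2·h(Senior) + 0.1·1 + 0.2·h(Junior) + 0.2·h(Trainee) + 0.3·0
Solving: h(Senior) = 0.4593, h(Junior) = 0.5144, h(Trainee) = 0.3684.
Starting from Trainee, the probability is 0.3684.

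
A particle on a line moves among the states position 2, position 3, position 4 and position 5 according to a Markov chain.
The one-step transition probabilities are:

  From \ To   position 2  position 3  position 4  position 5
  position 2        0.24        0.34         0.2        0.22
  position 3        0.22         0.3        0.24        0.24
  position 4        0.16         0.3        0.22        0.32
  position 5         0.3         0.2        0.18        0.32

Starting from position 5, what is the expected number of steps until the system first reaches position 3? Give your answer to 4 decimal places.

3.9163

Let t(s) be the expected number of steps to first reach position 3 from state s, with t(position 3) = 0. Conditioning on the first step:
t(position 2) = 1 + 0.24·t(position 2) + 0.2·t(position 4) + 0.22·t(position 5)
t(position 4) = 1 + 0.16·t(position 2) + 0.22·t(position 4) + 0.32·t(position 5)
t(position 5) = 1 + 0.3·t(position 2) + 0.18·t(position 4) + 0.32·t(position 5)
Solving: t(position 2) = 3.3928, t(position 4) = 3.5847, t(position 5) = 3.9163.
Expected steps from position 5 to position 3: 3.9163.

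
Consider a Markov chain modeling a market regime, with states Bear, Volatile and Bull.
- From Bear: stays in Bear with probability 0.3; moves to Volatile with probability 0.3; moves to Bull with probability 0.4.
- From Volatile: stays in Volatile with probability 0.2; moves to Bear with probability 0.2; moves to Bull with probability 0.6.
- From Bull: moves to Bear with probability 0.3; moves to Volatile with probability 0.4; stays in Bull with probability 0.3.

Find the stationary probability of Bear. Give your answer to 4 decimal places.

Let the stationary distribution be π with π = πP and π_1 + π_2 + π_3 = 1.
π_1 = 0.3·π_1 + 0.2·π_2 + 0.3·π_3
π_2 = 0.3·π_1 + 0.2·π_2 + 0.4·π_3
Solving with the normalization constraint gives π = (0.2689, 0.3109, 0.4202).
So the stationary probability of Bear is 0.2689.

0.2689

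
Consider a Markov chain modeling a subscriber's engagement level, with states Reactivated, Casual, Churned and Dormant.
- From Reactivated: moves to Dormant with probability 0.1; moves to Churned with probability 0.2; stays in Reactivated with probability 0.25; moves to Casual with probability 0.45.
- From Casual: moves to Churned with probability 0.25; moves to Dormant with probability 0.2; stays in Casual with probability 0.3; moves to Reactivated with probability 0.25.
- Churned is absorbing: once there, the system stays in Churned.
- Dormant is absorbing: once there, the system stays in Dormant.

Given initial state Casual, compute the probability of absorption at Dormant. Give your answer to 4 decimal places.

0.4242

Let h(s) be the probability of absorption at Dormant starting from transient state s. Then h(Dormant) = 1 and h(Churned) = 0. By first-step analysis:
h(Reactivated) = 0.25·h(Reactivated) + 0.45·h(Casual) + 0.2·0 + 0.1·1
h(Casual) = 0.25·h(Reactivated) + 0.3·h(Casual) + 0.25·0 + 0.2·1
Solving: h(Reactivated) = 0.3879, h(Casual) = 0.4242.
Starting from Casual, the probability is 0.4242.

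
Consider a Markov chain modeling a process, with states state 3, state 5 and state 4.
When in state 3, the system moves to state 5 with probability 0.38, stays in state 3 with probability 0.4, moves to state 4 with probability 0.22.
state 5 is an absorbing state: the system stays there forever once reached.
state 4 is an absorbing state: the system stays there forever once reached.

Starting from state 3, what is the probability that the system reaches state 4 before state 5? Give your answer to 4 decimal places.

0.3667

Let h(s) be the probability of absorption at state 4 starting from transient state s. Then h(state 4) = 1 and h(state 5) = 0. By first-step analysis:
h(state 3) = 0.4·h(state 3) + 0.38·0 + 0.22·1
Solving: h(state 3) = 0.3667.
Starting from state 3, the probability is 0.3667.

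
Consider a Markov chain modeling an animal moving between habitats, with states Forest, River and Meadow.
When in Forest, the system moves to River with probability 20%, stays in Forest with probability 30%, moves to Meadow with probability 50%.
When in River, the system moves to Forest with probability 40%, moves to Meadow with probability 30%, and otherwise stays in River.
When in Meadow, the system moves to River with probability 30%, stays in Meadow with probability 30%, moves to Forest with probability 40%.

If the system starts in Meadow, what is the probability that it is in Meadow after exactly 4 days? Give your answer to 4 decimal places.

0.3728

Propagate the distribution vector 4 days from Meadow.
After 0 days: (0.0000, 0.0000, 1.0000)
After 1 day: (0.4000, 0.3000, 0.3000)
After 2 days: (0.3600, 0.2600, 0.3800)
After 3 days: (0.3640, 0.2640, 0.3720)
After 4 days: (0.3636, 0.2636, 0.3728)
P(in Meadow after 4 days) = 0.3728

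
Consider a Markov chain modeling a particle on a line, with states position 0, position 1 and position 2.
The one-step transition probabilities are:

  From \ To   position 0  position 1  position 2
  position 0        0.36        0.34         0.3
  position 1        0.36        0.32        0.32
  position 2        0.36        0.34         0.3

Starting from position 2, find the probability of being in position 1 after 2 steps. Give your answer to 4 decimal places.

Sum over the intermediate state after 1 step:
P = P(position 2→position 0)·P(position 0→position 1) + P(position 2→position 1)·P(position 1→position 1) + P(position 2→position 2)·P(position 2→position 1)
  = 0.36×0.34 + 0.34×0.32 + 0.3×0.34
  = 0.1224 + 0.1088 + 0.1020 = 0.3332

0.3332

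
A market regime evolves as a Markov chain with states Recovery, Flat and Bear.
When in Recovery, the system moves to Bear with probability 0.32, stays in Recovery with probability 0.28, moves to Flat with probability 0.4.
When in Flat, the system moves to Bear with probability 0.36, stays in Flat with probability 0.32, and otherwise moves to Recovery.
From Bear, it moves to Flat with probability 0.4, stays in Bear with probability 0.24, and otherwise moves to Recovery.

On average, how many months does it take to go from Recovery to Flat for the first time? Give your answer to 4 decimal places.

2.5000

Let t(s) be the expected number of months to first reach Flat from state s, with t(Flat) = 0. Conditioning on the first month:
t(Recovery) = 1 + 0.28·t(Recovery) + 0.32·t(Bear)
t(Bear) = 1 + 0.36·t(Recovery) + 0.24·t(Bear)
Solving: t(Recovery) = 2.5000, t(Bear) = 2.5000.
Expected months from Recovery to Flat: 2.5000.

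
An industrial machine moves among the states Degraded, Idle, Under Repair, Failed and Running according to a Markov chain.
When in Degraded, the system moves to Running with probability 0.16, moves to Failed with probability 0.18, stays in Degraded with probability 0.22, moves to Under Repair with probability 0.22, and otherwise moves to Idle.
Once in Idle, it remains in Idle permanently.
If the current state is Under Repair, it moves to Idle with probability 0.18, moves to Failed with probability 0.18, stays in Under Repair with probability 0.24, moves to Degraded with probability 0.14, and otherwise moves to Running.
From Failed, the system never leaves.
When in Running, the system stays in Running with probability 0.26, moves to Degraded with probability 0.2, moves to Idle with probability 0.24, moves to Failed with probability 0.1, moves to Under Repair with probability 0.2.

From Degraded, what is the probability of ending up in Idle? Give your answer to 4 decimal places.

Let h(s) be the probability of absorption at Idle starting from transient state s. Then h(Idle) = 1 and h(Failed) = 0. By first-step analysis:
h(Degraded) = 0.22·h(Degraded) + 0.22·1 + 0.22·h(Under Repair) + 0.18·0 + 0.16·h(Running)
h(Under Repair) = 0.14·h(Degraded) + 0.18·1 + 0.24·h(Under Repair) + 0.18·0 + 0.26·h(Running)
h(Running) = 0.2·h(Degraded) + 0.24·1 + 0.2·h(Under Repair) + 0.1·0 + 0.26·h(Running)
Solving: h(Degraded) = 0.5678, h(Under Repair) = 0.5563, h(Running) = 0.6281.
Starting from Degraded, the probability is 0.5678.

0.5678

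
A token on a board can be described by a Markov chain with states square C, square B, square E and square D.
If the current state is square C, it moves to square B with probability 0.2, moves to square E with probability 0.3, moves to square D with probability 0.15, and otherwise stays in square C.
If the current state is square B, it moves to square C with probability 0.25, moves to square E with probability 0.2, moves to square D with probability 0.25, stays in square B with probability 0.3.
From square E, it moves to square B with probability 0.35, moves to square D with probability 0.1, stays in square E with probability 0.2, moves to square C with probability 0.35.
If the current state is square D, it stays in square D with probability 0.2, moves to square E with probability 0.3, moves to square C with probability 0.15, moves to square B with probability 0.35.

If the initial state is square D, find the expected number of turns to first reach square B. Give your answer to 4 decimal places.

3.2088

Let t(s) be the expected number of turns to first reach square B from state s, with t(square B) = 0. Conditioning on the first turn:
t(square C) = 1 + 0.35·t(square C) + 0.3·t(square E) + 0.15·t(square D)
t(square E) = 1 + 0.35·t(square C) + 0.2·t(square E) + 0.1·t(square D)
t(square D) = 1 + 0.15·t(square C) + 0.3·t(square E) + 0.2·t(square D)
Solving: t(square C) = 3.8104, t(square E) = 3.3181, t(square D) = 3.2088.
Expected turns from square D to square B: 3.2088.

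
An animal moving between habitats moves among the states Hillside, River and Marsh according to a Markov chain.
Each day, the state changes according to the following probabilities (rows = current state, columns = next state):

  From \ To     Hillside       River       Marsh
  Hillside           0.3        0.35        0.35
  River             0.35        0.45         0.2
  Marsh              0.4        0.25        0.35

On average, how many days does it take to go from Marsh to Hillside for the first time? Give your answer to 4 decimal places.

Let t(s) be the expected number of days to first reach Hillside from state s, with t(Hillside) = 0. Conditioning on the first day:
t(River) = 1 + 0.45·t(River) + 0.2·t(Marsh)
t(Marsh) = 1 + 0.25·t(River) + 0.35·t(Marsh)
Solving: t(River) = 2.7642, t(Marsh) = 2.6016.
Expected days from Marsh to Hillside: 2.6016.

2.6016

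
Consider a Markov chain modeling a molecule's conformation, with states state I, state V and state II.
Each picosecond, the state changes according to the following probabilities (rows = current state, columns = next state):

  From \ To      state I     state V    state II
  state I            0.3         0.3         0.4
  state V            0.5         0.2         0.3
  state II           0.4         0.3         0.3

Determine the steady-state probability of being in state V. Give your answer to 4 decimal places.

0.2727

Let the stationary distribution be π with π = πP and π_1 + π_2 + π_3 = 1.
π_1 = 0.3·π_1 + 0.5·π_2 + 0.4·π_3
π_2 = 0.3·π_1 + 0.2·π_2 + 0.3·π_3
Solving with the normalization constraint gives π = (0.3884, 0.2727, 0.3388).
So the stationary probability of state V is 0.2727.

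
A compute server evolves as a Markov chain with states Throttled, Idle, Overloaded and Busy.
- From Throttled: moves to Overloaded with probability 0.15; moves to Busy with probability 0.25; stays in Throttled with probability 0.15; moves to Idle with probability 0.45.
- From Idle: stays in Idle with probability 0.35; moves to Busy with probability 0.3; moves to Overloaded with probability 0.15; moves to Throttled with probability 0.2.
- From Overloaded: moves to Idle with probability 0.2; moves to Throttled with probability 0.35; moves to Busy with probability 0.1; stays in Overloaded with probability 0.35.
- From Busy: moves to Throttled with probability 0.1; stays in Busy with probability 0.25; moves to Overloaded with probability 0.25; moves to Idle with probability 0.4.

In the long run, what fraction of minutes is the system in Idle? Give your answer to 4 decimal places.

Let the stationary distribution be π with π = πP and π_1 + π_2 + π_3 + π_4 = 1.
π_1 = 0.15·π_1 + 0.2·π_2 + 0.35·π_3 + 0.1·π_4
π_2 = 0.45·π_1 + 0.35·π_2 + 0.2·π_3 + 0.4·π_4
π_3 = 0.15·π_1 + 0.15·π_2 + 0.35·π_3 + 0.25·π_4
Solving with the normalization constraint gives π = (0.1991, 0.3491, 0.2169, 0.2349).
So the stationary probability of Idle is 0.3491.

0.3491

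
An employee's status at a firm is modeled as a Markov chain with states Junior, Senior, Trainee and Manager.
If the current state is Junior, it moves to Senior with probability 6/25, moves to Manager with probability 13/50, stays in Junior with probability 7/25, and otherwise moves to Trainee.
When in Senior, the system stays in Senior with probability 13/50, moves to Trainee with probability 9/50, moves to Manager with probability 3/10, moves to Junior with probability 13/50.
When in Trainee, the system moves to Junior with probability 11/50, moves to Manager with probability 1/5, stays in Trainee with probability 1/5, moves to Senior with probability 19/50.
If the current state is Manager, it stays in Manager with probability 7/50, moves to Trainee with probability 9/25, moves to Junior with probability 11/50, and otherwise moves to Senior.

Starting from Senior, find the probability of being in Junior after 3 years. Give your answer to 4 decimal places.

Propagate the distribution vector 3 years from Senior.
After 0 years: (0.0000, 1.0000, 0.0000, 0.0000)
After 1 year: (0.2600, 0.2600, 0.1800, 0.3000)
After 2 years: (0.2460, 0.2824, 0.2480, 0.2236)
After 3 years: (0.2461, 0.2893, 0.2350, 0.2296)
P(in Junior after 3 years) = 0.2461

0.2461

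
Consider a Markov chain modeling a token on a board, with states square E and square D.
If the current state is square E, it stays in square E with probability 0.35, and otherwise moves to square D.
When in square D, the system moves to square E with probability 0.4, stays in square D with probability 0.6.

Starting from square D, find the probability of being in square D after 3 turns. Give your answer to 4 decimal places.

0.6190

Propagate the distribution vector 3 turns from square D.
After 0 turns: (0.0000, 1.0000)
After 1 turn: (0.4000, 0.6000)
After 2 turns: (0.3800, 0.6200)
After 3 turns: (0.3810, 0.6190)
P(in square D after 3 turns) = 0.6190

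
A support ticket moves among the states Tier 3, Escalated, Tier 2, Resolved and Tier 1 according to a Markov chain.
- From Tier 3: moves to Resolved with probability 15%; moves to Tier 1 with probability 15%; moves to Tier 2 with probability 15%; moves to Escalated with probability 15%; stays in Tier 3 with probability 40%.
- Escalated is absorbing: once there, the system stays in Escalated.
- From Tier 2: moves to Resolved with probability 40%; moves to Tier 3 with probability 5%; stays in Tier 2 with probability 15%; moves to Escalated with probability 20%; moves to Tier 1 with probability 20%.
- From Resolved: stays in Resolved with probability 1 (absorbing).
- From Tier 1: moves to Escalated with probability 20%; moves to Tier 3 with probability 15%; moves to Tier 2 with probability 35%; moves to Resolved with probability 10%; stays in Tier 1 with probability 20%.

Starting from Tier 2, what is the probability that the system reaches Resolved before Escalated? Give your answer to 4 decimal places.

Let h(s) be the probability of absorption at Resolved starting from transient state s. Then h(Resolved) = 1 and h(Escalated) = 0. By first-step analysis:
h(Tier 3) = 0.4·h(Tier 3) + 0.15·0 + 0.15·h(Tier 2) + 0.15·1 + 0.15·h(Tier 1)
h(Tier 2) = 0.05·h(Tier 3) + 0.2·0 + 0.15·h(Tier 2) + 0.4·1 + 0.2·h(Tier 1)
h(Tier 1) = 0.15·h(Tier 3) + 0.2·0 + 0.35·h(Tier 2) + 0.1·1 + 0.2·h(Tier 1)
Solving: h(Tier 3) = 0.5281, h(Tier 2) = 0.6180, h(Tier 1) = 0.4944.
Starting from Tier 2, the probability is 0.6180.

0.6180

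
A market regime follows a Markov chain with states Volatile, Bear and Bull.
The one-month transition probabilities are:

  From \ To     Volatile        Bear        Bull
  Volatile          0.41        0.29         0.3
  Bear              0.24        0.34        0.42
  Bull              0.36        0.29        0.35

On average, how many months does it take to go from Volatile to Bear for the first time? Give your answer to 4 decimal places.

3.4483

Let t(s) be the expected number of months to first reach Bear from state s, with t(Bear) = 0. Conditioning on the first month:
t(Volatile) = 1 + 0.41·t(Volatile) + 0.3·t(Bull)
t(Bull) = 1 + 0.36·t(Volatile) + 0.35·t(Bull)
Solving: t(Volatile) = 3.4483, t(Bull) = 3.4483.
Expected months from Volatile to Bear: 3.4483.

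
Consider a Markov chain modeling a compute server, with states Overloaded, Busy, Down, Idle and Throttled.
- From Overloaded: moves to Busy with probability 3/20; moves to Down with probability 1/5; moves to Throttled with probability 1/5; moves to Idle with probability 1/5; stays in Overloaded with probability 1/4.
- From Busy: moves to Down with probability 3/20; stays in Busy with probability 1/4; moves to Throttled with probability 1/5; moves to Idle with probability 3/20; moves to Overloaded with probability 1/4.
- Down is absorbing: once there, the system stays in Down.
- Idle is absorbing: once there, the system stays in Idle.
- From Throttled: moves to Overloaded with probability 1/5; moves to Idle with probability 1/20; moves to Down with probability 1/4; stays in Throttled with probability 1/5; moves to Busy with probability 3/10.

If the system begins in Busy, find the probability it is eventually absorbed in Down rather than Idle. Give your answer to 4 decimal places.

0.5617

Let h(s) be the probability of absorption at Down starting from transient state s. Then h(Down) = 1 and h(Idle) = 0. By first-step analysis:
h(Overloaded) = 0.25·h(Overloaded) + 0.15·h(Busy) + 0.2·1 + 0.2·0 + 0.2·h(Throttled)
h(Busy) = 0.25·h(Overloaded) + 0.25·h(Busy) + 0.15·1 + 0.15·0 + 0.2·h(Throttled)
h(Throttled) = 0.2·h(Overloaded) + 0.3·h(Busy) + 0.25·1 + 0.05·0 + 0.2·h(Throttled)
Solving: h(Overloaded) = 0.5556, h(Busy) = 0.5617, h(Throttled) = 0.6620.
Starting from Busy, the probability is 0.5617.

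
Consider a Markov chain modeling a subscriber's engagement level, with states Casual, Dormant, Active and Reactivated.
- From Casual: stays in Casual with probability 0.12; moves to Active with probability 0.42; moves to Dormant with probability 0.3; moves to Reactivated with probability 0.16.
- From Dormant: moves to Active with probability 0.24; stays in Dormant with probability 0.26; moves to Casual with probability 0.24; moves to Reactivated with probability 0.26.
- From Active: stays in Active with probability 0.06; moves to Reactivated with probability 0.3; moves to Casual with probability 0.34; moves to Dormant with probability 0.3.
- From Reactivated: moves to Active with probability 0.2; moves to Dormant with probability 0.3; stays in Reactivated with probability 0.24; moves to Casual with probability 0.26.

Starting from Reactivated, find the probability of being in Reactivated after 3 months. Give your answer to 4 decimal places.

Propagate the distribution vector 3 months from Reactivated.
After 0 months: (0.0000, 0.0000, 0.0000, 1.0000)
After 1 month: (0.2600, 0.3000, 0.2000, 0.2400)
After 2 months: (0.2336, 0.2880, 0.2412, 0.2372)
After 3 months: (0.2408, 0.2885, 0.2291, 0.2415)
P(in Reactivated after 3 months) = 0.2415

0.2415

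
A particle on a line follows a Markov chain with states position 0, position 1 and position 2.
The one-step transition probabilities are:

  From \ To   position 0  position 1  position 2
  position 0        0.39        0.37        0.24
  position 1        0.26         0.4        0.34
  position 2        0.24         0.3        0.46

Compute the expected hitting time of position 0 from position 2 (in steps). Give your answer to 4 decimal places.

Let t(s) be the expected number of steps to first reach position 0 from state s, with t(position 0) = 0. Conditioning on the first step:
t(position 1) = 1 + 0.4·t(position 1) + 0.34·t(position 2)
t(position 2) = 1 + 0.3·t(position 1) + 0.46·t(position 2)
Solving: t(position 1) = 3.9640, t(position 2) = 4.0541.
Expected steps from position 2 to position 0: 4.0541.

4.0541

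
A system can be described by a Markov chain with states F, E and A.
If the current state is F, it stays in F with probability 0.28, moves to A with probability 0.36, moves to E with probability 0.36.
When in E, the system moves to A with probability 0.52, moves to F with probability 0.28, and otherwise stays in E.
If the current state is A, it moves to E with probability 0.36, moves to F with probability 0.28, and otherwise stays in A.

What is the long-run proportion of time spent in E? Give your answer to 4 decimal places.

Let the stationary distribution be π with π = πP and π_1 + π_2 + π_3 = 1.
π_1 = 0.28·π_1 + 0.28·π_2 + 0.28·π_3
π_2 = 0.36·π_1 + 0.2·π_2 + 0.36·π_3
Solving with the normalization constraint gives π = (0.2800, 0.3103, 0.4097).
So the stationary probability of E is 0.3103.

0.3103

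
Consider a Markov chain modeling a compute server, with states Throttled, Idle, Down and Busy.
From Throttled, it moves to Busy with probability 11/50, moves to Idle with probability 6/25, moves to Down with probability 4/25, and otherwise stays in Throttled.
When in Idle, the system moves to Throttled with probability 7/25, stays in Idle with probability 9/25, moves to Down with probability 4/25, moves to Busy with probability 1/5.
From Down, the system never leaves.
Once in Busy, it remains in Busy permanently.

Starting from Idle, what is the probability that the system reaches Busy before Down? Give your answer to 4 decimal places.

Let h(s) be the probability of absorption at Busy starting from transient state s. Then h(Busy) = 1 and h(Down) = 0. By first-step analysis:
h(Throttled) = 0.38·h(Throttled) + 0.24·h(Idle) + 0.16·0 + 0.22·1
h(Idle) = 0.28·h(Throttled) + 0.36·h(Idle) + 0.16·0 + 0.2·1
Solving: h(Throttled) = 0.5728, h(Idle) = 0.5631.
Starting from Idle, the probability is 0.5631.

0.5631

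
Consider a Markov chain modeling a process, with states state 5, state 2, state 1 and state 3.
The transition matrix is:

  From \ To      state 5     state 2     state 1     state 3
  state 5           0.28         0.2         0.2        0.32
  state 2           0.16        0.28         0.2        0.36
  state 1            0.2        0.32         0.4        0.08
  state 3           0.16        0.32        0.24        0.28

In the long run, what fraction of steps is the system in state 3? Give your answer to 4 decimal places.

Let the stationary distribution be π with π = πP and π_1 + π_2 + π_3 + π_4 = 1.
π_1 = 0.28·π_1 + 0.16·π_2 + 0.2·π_3 + 0.16·π_4
π_2 = 0.2·π_1 + 0.28·π_2 + 0.32·π_3 + 0.32·π_4
π_3 = 0.2·π_1 + 0.2·π_2 + 0.4·π_3 + 0.24·π_4
Solving with the normalization constraint gives π = (0.1938, 0.2853, 0.2629, 0.2580).
So the stationary probability of state 3 is 0.2580.

0.2580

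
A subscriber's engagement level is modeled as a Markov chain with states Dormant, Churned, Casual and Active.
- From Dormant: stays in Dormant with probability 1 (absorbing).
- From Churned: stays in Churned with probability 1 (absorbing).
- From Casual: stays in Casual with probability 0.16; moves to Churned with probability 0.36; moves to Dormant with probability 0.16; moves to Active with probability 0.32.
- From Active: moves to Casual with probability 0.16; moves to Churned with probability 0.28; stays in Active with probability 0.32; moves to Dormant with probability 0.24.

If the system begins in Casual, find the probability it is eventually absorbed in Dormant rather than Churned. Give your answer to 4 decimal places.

0.3569

Let h(s) be the probability of absorption at Dormant starting from transient state s. Then h(Dormant) = 1 and h(Churned) = 0. By first-step analysis:
h(Casual) = 0.16·1 + 0.36·0 + 0.16·h(Casual) + 0.32·h(Active)
h(Active) = 0.24·1 + 0.28·0 + 0.16·h(Casual) + 0.32·h(Active)
Solving: h(Casual) = 0.3569, h(Active) = 0.4369.
Starting from Casual, the probability is 0.3569.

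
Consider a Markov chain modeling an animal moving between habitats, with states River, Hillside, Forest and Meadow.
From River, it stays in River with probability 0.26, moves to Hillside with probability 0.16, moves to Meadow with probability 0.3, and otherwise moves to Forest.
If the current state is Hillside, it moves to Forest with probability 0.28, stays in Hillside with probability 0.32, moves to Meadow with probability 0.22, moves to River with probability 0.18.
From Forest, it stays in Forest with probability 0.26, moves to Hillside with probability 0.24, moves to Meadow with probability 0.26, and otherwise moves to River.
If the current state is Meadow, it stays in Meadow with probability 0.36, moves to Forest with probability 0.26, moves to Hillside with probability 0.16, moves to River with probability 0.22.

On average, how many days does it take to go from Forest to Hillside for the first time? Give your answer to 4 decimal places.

Let t(s) be the expected number of days to first reach Hillside from state s, with t(Hillside) = 0. Conditioning on the first day:
t(River) = 1 + 0.26·t(River) + 0.28·t(Forest) + 0.3·t(Meadow)
t(Forest) = 1 + 0.24·t(River) + 0.26·t(Forest) + 0.26·t(Meadow)
t(Meadow) = 1 + 0.22·t(River) + 0.26·t(Forest) + 0.36·t(Meadow)
Solving: t(River) = 5.5103, t(Forest) = 5.0778, t(Meadow) = 5.5195.
Expected days from Forest to Hillside: 5.0778.

5.0778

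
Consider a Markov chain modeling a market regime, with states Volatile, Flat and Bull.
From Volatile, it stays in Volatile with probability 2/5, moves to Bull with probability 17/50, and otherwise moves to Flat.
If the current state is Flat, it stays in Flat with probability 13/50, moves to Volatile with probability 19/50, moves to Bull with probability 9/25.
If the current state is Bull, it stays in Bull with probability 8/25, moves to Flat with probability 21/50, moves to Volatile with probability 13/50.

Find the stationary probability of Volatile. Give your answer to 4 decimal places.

0.3462

Let the stationary distribution be π with π = πP and π_1 + π_2 + π_3 = 1.
π_1 = 0.4·π_1 + 0.38·π_2 + 0.26·π_3
π_2 = 0.26·π_1 + 0.26·π_2 + 0.42·π_3
Solving with the normalization constraint gives π = (0.3462, 0.3143, 0.3395).
So the stationary probability of Volatile is 0.3462.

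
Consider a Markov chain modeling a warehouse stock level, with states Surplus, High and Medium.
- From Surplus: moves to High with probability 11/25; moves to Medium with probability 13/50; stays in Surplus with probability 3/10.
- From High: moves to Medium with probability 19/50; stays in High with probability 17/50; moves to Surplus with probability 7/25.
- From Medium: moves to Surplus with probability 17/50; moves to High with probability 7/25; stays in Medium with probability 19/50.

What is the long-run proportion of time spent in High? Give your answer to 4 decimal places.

Let the stationary distribution be π with π = πP and π_1 + π_2 + π_3 = 1.
π_1 = 0.3·π_1 + 0.28·π_2 + 0.34·π_3
π_2 = 0.44·π_1 + 0.34·π_2 + 0.28·π_3
Solving with the normalization constraint gives π = (0.3067, 0.3501, 0.3432).
So the stationary probability of High is 0.3501.

0.3501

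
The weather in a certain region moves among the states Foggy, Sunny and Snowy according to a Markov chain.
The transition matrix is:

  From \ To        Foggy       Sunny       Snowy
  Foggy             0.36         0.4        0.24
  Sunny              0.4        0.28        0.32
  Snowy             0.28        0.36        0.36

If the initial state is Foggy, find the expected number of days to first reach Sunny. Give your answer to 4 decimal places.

2.5701

Let t(s) be the expected number of days to first reach Sunny from state s, with t(Sunny) = 0. Conditioning on the first day:
t(Foggy) = 1 + 0.36·t(Foggy) + 0.24·t(Snowy)
t(Snowy) = 1 + 0.28·t(Foggy) + 0.36·t(Snowy)
Solving: t(Foggy) = 2.5701, t(Snowy) = 2.6869.
Expected days from Foggy to Sunny: 2.5701.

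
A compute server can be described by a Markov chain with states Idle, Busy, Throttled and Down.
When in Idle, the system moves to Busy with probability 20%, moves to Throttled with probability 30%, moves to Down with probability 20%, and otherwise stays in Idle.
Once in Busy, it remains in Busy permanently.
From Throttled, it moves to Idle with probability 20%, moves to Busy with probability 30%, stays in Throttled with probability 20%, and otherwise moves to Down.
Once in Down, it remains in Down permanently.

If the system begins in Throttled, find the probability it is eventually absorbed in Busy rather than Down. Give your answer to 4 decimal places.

Let h(s) be the probability of absorption at Busy starting from transient state s. Then h(Busy) = 1 and h(Down) = 0. By first-step analysis:
h(Idle) = 0.3·h(Idle) + 0.2·1 + 0.3·h(Throttled) + 0.2·0
h(Throttled) = 0.2·h(Idle) + 0.3·1 + 0.2·h(Throttled) + 0.3·0
Solving: h(Idle) = 0.5000, h(Throttled) = 0.5000.
Starting from Throttled, the probability is 0.5000.

0.5000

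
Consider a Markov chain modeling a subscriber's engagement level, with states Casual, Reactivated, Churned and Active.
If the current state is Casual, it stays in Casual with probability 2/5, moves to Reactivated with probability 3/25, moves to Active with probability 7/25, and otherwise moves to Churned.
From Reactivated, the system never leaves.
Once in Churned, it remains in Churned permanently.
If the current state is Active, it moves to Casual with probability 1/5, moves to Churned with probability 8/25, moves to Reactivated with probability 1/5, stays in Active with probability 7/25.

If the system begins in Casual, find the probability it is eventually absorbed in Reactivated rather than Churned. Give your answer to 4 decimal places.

Let h(s) be the probability of absorption at Reactivated starting from transient state s. Then h(Reactivated) = 1 and h(Churned) = 0. By first-step analysis:
h(Casual) = 0.4·h(Casual) + 0.12·1 + 0.2·0 + 0.28·h(Active)
h(Active) = 0.2·h(Casual) + 0.2·1 + 0.32·0 + 0.28·h(Active)
Solving: h(Casual) = 0.3787, h(Active) = 0.3830.
Starting from Casual, the probability is 0.3787.

0.3787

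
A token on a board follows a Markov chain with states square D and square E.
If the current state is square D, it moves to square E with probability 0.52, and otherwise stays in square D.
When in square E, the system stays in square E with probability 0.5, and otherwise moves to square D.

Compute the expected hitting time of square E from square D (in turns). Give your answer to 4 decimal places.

Let t(s) be the expected number of turns to first reach square E from state s, with t(square E) = 0. Conditioning on the first turn:
t(square D) = 1 + 0.48·t(square D)
Solving: t(square D) = 1.9231.
Expected turns from square D to square E: 1.9231.

1.9231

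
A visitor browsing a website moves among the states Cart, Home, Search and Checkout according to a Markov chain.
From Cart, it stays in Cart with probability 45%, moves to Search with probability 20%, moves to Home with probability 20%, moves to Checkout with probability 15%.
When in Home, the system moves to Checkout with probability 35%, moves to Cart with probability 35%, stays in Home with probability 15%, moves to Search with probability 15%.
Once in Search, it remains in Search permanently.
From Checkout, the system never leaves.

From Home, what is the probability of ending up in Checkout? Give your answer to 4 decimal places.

0.6164

Let h(s) be the probability of absorption at Checkout starting from transient state s. Then h(Checkout) = 1 and h(Search) = 0. By first-step analysis:
h(Cart) = 0.45·h(Cart) + 0.2·h(Home) + 0.2·0 + 0.15·1
h(Home) = 0.35·h(Cart) + 0.15·h(Home) + 0.15·0 + 0.35·1
Solving: h(Cart) = 0.4969, h(Home) = 0.6164.
Starting from Home, the probability is 0.6164.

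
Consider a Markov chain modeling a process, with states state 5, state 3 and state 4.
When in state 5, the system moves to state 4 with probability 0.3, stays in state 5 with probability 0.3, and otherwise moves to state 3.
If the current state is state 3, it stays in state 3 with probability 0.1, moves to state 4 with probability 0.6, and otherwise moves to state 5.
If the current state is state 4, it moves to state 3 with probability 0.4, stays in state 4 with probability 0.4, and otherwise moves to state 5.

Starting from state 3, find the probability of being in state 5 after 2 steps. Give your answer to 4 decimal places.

0.2400

Sum over the intermediate state after 1 step:
P = P(state 3→state 5)·P(state 5→state 5) + P(state 3→state 3)·P(state 3→state 5) + P(state 3→state 4)·P(state 4→state 5)
  = 0.3×0.3 + 0.1×0.3 + 0.6×0.2
  = 0.0900 + 0.0300 + 0.1200 = 0.2400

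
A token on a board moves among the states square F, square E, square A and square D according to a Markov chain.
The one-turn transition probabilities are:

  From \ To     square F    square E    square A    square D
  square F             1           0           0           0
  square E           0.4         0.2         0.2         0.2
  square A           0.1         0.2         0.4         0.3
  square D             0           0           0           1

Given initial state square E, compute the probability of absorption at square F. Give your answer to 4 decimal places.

0.5909

Let h(s) be the probability of absorption at square F starting from transient state s. Then h(square F) = 1 and h(square D) = 0. By first-step analysis:
h(square E) = 0.4·1 + 0.2·h(square E) + 0.2·h(square A) + 0.2·0
h(square A) = 0.1·1 + 0.2·h(square E) + 0.4·h(square A) + 0.3·0
Solving: h(square E) = 0.5909, h(square A) = 0.3636.
Starting from square E, the probability is 0.5909.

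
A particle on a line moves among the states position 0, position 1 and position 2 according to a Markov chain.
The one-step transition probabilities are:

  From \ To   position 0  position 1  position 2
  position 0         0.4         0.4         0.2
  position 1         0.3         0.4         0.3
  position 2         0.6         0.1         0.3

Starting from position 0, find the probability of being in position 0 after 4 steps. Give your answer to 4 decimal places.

Propagate the distribution vector 4 steps from position 0.
After 0 steps: (1.0000, 0.0000, 0.0000)
After 1 step: (0.4000, 0.4000, 0.2000)
After 2 steps: (0.4000, 0.3400, 0.2600)
After 3 steps: (0.4180, 0.3220, 0.2600)
After 4 steps: (0.4198, 0.3220, 0.2582)
P(in position 0 after 4 steps) = 0.4198

0.4198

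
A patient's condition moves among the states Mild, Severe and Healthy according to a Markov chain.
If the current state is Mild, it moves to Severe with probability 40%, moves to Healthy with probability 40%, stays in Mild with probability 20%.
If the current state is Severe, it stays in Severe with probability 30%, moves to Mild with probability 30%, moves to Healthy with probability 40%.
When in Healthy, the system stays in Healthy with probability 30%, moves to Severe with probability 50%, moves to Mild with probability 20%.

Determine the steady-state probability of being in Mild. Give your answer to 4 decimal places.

0.2397

Let the stationary distribution be π with π = πP and π_1 + π_2 + π_3 = 1.
π_1 = 0.2·π_1 + 0.3·π_2 + 0.2·π_3
π_2 = 0.4·π_1 + 0.3·π_2 + 0.5·π_3
Solving with the normalization constraint gives π = (0.2397, 0.3967, 0.3636).
So the stationary probability of Mild is 0.2397.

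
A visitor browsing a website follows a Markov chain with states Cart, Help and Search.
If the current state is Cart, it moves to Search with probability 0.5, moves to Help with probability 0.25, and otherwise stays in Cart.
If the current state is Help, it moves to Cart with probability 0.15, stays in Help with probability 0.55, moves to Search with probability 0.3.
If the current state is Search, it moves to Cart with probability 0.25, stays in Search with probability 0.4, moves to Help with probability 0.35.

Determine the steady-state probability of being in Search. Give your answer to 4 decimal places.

Let the stationary distribution be π with π = πP and π_1 + π_2 + π_3 = 1.
π_1 = 0.25·π_1 + 0.15·π_2 + 0.25·π_3
π_2 = 0.25·π_1 + 0.55·π_2 + 0.35·π_3
Solving with the normalization constraint gives π = (0.2089, 0.4114, 0.3797).
So the stationary probability of Search is 0.3797.

0.3797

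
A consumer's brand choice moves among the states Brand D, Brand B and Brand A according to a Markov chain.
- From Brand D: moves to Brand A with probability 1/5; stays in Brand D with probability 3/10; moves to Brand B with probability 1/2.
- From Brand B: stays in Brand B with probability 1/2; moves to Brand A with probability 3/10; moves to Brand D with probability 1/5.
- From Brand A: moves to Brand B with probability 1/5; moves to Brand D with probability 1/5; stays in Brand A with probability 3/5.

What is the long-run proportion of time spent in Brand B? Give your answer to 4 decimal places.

Let the stationary distribution be π with π = πP and π_1 + π_2 + π_3 = 1.
π_1 = 0.3·π_1 + 0.2·π_2 + 0.2·π_3
π_2 = 0.5·π_1 + 0.5·π_2 + 0.2·π_3
Solving with the normalization constraint gives π = (0.2222, 0.3810, 0.3968).
So the stationary probability of Brand B is 0.3810.

0.3810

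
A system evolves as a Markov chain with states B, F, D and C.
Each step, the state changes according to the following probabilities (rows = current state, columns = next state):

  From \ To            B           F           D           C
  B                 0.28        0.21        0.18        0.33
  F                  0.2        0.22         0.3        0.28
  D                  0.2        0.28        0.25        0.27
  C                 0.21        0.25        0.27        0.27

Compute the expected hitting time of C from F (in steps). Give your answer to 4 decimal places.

3.4691

Let t(s) be the expected number of steps to first reach C from state s, with t(C) = 0. Conditioning on the first step:
t(B) = 1 + 0.28·t(B) + 0.21·t(F) + 0.18·t(D)
t(F) = 1 + 0.2·t(B) + 0.22·t(F) + 0.3·t(D)
t(D) = 1 + 0.2·t(B) + 0.28·t(F) + 0.25·t(D)
Solving: t(B) = 3.2762, t(F) = 3.4691, t(D) = 3.5021.
Expected steps from F to C: 3.4691.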